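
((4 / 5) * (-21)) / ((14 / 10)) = -12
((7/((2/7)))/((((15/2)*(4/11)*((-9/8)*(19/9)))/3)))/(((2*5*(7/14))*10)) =-539/2375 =-0.23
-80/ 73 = -1.10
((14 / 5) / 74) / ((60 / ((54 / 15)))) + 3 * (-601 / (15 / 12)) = -13342179 / 9250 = -1442.40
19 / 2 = 9.50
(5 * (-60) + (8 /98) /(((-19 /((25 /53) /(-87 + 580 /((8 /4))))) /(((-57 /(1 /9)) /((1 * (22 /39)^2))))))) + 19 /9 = -171012047516 /574110999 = -297.87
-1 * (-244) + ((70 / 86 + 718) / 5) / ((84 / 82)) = 1156863 / 3010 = 384.34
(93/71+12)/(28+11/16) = 560/1207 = 0.46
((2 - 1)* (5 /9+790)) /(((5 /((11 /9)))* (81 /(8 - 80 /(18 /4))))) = -1377464 /59049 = -23.33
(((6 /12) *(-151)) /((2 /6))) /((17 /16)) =-3624 /17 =-213.18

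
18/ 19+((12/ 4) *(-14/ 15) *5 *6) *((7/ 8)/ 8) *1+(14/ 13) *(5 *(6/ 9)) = -55135/ 11856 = -4.65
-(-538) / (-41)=-538 / 41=-13.12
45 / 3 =15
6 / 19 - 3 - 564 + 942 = 7131 / 19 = 375.32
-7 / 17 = -0.41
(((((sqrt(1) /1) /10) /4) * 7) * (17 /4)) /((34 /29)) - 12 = -3637 /320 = -11.37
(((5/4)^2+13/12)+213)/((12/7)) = 72457/576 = 125.79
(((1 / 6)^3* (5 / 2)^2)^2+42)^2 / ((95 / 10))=983039265850849 / 5293934641152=185.69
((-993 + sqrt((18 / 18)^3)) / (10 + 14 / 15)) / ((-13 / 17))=63240 / 533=118.65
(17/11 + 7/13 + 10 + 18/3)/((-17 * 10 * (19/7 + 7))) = -9051/826540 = -0.01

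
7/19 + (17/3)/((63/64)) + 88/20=188977/17955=10.53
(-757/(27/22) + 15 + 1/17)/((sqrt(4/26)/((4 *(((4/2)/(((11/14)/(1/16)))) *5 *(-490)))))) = 2368466450 *sqrt(26)/5049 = 2391930.41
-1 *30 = -30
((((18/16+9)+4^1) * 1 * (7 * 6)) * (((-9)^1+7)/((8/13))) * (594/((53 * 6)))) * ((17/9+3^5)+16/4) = -47507460/53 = -896367.17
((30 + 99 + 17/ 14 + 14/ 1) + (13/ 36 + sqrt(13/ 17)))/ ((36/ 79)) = 79 * sqrt(221)/ 612 + 2878207/ 9072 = 319.18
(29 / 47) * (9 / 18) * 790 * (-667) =-7640485 / 47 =-162563.51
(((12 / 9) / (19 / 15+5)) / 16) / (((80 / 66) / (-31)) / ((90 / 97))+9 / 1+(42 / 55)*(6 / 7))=0.00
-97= -97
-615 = -615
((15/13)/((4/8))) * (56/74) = 840/481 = 1.75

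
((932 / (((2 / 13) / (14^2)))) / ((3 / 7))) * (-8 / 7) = -9498944 / 3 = -3166314.67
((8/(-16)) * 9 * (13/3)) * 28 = -546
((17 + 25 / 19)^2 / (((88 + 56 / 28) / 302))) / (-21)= -2031856 / 37905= -53.60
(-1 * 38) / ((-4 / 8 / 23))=1748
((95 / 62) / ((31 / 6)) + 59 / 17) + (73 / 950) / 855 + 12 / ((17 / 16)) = 199860178601 / 13269728250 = 15.06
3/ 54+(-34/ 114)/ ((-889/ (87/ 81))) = 153005/ 2736342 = 0.06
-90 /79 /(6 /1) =-15 /79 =-0.19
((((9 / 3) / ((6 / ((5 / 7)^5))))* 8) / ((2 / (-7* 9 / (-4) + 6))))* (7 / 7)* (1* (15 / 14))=4078125 / 470596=8.67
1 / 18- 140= -2519 / 18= -139.94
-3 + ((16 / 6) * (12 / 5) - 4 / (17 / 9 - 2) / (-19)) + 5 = 618 / 95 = 6.51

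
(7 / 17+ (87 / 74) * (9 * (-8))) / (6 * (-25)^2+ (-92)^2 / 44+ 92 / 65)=-0.02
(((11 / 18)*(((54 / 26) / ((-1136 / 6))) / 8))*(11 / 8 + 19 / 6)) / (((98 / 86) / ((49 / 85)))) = -154671 / 80337920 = -0.00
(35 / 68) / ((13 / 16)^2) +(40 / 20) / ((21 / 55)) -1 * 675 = -40361705 / 60333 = -668.98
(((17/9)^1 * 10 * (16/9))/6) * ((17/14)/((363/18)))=23120/68607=0.34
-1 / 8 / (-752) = 1 / 6016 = 0.00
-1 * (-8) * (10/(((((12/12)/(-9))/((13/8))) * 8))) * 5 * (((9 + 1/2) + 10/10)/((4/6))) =-184275/16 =-11517.19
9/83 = 0.11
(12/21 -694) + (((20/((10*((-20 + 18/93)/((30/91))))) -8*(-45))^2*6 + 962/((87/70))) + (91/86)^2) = 390478624122529942967/502198823204988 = 777537.91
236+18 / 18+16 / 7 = 1675 / 7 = 239.29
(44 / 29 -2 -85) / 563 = -2479 / 16327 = -0.15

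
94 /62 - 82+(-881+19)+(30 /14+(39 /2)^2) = -486159 /868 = -560.09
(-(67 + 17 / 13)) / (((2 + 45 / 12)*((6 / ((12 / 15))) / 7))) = -16576 / 1495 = -11.09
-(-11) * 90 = 990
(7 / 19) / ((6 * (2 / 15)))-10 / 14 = -135 / 532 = -0.25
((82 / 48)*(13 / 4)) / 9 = 533 / 864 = 0.62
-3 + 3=0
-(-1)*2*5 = 10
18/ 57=6/ 19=0.32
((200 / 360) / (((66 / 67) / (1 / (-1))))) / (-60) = 67 / 7128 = 0.01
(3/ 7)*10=30/ 7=4.29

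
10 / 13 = 0.77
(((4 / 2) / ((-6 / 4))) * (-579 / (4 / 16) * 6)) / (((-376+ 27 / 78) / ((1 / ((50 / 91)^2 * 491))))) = -0.33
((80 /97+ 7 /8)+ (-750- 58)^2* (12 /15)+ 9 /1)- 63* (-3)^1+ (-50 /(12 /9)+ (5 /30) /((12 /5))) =2280509393 /4365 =522453.47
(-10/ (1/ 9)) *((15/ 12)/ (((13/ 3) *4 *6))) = -225/ 208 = -1.08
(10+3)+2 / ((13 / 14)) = 197 / 13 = 15.15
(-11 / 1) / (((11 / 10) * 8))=-5 / 4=-1.25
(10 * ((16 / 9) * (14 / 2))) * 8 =8960 / 9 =995.56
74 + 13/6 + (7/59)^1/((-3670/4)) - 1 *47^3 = -67392905549/649590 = -103746.83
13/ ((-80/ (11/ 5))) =-143/ 400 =-0.36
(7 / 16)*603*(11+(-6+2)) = 29547 / 16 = 1846.69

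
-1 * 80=-80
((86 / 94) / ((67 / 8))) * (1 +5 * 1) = 2064 / 3149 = 0.66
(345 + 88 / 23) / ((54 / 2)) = 8023 / 621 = 12.92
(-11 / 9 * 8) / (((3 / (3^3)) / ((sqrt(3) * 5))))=-440 * sqrt(3)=-762.10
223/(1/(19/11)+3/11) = 46607/178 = 261.84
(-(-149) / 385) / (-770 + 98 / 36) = -2682 / 5317235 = -0.00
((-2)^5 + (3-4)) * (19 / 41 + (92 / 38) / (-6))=-1540 / 779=-1.98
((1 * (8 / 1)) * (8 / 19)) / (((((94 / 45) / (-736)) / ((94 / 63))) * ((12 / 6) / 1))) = -117760 / 133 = -885.41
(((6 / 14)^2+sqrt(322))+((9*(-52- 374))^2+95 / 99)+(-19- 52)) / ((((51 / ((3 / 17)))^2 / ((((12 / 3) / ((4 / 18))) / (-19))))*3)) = -55.58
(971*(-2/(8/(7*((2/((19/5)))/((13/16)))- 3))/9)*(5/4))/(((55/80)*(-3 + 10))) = -1840045/171171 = -10.75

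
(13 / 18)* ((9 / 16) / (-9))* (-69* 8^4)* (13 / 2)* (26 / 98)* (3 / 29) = 3233984 / 1421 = 2275.85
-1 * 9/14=-9/14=-0.64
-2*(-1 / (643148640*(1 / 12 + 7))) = 1 / 2277818100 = 0.00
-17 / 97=-0.18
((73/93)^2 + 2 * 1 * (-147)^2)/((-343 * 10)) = -373797811/29666070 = -12.60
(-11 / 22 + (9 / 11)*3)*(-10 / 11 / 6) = -0.30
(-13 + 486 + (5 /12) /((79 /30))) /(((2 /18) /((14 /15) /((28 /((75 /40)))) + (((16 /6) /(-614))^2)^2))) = 53790057278914343 /202103149270752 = 266.15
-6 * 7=-42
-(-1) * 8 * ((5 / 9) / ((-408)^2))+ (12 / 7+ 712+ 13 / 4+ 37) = 988374833 / 1310904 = 753.96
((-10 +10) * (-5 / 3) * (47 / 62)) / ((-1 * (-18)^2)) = 0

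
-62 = -62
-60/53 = -1.13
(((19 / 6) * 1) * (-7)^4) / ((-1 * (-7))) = 6517 / 6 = 1086.17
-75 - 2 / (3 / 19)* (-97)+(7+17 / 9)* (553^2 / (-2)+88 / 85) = -207772201 / 153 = -1357988.24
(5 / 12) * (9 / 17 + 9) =135 / 34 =3.97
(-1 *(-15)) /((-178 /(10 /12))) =-25 /356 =-0.07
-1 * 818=-818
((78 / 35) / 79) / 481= 6 / 102305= 0.00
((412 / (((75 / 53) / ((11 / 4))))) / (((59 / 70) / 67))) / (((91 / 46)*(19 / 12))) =1480568144 / 72865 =20319.33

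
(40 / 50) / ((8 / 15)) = 3 / 2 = 1.50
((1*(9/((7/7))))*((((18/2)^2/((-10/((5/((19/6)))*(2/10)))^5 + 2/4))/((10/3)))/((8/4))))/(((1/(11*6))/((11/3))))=-64304361/77378092535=-0.00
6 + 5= 11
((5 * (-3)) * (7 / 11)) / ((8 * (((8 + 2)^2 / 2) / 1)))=-21 / 880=-0.02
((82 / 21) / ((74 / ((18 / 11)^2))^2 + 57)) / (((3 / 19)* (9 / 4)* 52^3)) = 63099 / 662510003246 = 0.00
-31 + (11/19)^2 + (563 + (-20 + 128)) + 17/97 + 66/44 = 44962559/70034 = 642.01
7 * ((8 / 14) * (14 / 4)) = 14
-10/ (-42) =5/ 21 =0.24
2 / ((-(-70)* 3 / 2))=2 / 105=0.02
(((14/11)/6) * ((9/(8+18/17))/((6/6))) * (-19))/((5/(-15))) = 2907/242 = 12.01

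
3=3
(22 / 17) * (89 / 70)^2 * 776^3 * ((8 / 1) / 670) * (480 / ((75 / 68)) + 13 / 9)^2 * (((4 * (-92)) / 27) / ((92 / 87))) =-74427027173006299230208 / 2594784375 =-28683318695028.87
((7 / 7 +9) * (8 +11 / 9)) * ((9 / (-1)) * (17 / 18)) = -7055 / 9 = -783.89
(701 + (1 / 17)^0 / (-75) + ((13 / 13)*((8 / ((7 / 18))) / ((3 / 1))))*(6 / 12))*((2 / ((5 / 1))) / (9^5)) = 739636 / 155003625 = 0.00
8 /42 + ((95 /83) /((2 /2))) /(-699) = 76691 /406119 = 0.19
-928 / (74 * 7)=-464 / 259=-1.79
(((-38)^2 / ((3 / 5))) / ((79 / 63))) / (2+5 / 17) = 859180 / 1027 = 836.59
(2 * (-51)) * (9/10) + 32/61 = -27839/305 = -91.28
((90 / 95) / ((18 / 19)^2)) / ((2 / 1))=19 / 36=0.53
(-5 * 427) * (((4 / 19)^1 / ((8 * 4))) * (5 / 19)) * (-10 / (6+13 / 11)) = 587125 / 114076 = 5.15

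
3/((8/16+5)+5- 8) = 6/5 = 1.20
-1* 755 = -755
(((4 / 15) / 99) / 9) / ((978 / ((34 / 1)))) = 68 / 6535485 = 0.00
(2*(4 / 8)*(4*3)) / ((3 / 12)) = 48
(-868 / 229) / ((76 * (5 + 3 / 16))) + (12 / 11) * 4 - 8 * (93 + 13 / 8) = -752.65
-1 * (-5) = 5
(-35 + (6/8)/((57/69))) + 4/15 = -38561/1140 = -33.83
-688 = -688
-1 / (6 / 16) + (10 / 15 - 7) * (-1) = 11 / 3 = 3.67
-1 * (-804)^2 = -646416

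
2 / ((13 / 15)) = 30 / 13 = 2.31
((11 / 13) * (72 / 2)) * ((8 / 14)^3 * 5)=126720 / 4459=28.42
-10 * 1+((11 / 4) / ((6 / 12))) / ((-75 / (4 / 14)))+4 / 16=-9.77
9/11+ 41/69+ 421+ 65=369946/759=487.41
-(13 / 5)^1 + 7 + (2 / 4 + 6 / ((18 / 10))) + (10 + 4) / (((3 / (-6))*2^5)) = 7.36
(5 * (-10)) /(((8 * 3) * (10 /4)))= -5 /6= -0.83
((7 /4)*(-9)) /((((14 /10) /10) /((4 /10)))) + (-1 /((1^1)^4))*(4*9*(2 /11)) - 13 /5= -2978 /55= -54.15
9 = 9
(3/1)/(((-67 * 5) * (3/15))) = -3/67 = -0.04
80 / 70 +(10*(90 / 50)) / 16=127 / 56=2.27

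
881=881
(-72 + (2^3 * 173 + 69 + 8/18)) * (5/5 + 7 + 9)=211361/9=23484.56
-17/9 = -1.89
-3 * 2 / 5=-6 / 5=-1.20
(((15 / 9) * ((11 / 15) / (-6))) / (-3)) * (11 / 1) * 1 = 121 / 162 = 0.75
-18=-18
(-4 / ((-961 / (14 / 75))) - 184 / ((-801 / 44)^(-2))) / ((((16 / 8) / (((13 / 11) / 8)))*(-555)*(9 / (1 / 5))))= 13826774054249 / 76668714540000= 0.18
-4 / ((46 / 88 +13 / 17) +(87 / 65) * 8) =-194480 / 583203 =-0.33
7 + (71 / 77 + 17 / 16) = 11069 / 1232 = 8.98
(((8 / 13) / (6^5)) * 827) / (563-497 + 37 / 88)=18194 / 18464355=0.00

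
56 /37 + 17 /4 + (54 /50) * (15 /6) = 6263 /740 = 8.46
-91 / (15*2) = -91 / 30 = -3.03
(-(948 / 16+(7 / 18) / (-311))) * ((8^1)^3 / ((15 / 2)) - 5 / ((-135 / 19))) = -6176442539 / 1511460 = -4086.41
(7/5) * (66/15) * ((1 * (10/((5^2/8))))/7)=352/125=2.82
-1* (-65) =65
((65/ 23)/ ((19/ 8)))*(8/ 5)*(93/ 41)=77376/ 17917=4.32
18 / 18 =1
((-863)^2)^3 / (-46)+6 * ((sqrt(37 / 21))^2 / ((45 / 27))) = -14458818917357791103 / 1610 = -8980632867924093.85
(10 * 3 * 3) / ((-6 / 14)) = -210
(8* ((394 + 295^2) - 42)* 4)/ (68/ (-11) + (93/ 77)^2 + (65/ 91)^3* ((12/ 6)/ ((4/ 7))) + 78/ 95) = -3149794056640/ 2958771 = -1064561.62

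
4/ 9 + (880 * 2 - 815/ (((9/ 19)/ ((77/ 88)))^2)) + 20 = -5186711/ 5184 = -1000.52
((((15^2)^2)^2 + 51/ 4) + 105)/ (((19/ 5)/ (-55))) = -2819179817025/ 76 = -37094471276.64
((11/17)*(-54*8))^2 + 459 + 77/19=431591198/5491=78599.74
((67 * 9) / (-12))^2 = 2525.06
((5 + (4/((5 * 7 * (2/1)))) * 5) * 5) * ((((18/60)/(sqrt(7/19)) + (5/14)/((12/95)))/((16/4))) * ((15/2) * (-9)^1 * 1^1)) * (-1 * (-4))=-3954375/784 - 14985 * sqrt(133)/196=-5925.56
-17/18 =-0.94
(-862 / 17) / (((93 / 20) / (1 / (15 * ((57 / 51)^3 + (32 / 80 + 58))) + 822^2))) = -51332417978783800 / 6966950013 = -7367989.99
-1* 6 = -6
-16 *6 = -96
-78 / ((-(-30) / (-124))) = 1612 / 5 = 322.40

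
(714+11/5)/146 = 3581/730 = 4.91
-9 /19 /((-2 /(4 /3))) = 6 /19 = 0.32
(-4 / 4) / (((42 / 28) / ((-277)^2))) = -153458 / 3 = -51152.67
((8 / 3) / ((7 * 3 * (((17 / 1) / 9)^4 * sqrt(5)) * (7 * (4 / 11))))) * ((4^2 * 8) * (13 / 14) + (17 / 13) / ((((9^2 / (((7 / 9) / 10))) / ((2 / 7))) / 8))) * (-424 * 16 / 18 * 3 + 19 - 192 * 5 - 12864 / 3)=-16548284818736 * sqrt(5) / 27931510425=-1324.78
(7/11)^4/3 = 2401/43923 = 0.05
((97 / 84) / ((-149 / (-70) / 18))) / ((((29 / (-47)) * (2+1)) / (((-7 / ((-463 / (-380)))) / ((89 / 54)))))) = 3274273800 / 178055447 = 18.39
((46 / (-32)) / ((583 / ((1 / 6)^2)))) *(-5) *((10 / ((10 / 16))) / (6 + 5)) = 115 / 230868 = 0.00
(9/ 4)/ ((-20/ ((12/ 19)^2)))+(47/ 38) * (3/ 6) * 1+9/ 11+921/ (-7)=-72372103/ 555940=-130.18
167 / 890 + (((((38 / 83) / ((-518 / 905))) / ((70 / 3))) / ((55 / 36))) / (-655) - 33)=-32.81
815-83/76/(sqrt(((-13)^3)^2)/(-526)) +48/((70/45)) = 494473409/584402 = 846.12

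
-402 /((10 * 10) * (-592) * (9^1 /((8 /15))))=67 /166500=0.00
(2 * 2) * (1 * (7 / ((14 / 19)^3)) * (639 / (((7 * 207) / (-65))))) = -31654285 / 15778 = -2006.23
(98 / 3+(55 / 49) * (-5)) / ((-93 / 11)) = -43747 / 13671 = -3.20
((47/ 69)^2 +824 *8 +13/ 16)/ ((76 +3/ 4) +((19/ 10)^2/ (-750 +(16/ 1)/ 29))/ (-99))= 85.91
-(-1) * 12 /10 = 6 /5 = 1.20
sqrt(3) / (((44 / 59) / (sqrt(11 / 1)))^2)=3481 *sqrt(3) / 176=34.26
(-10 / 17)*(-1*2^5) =320 / 17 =18.82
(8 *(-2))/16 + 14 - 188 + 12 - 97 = -260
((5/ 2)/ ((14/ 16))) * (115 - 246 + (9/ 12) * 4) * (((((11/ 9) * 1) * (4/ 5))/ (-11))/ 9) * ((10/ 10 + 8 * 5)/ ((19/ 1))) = 83968/ 10773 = 7.79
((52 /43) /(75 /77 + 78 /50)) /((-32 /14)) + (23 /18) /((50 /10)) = 0.05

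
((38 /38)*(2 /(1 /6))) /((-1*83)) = -12 /83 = -0.14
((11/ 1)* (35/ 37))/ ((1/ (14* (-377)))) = -2032030/ 37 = -54919.73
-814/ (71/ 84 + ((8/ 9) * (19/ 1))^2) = -1846152/ 648829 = -2.85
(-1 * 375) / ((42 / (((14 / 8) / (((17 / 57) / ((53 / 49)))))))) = -377625 / 6664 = -56.67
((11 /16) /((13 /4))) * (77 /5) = 847 /260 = 3.26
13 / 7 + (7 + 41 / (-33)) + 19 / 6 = 4981 / 462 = 10.78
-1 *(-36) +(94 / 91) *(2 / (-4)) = 35.48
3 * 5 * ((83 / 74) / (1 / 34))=21165 / 37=572.03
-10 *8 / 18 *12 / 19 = -160 / 57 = -2.81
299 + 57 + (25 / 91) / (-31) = 1004251 / 2821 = 355.99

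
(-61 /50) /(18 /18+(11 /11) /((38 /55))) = -1159 /2325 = -0.50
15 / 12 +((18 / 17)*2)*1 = 229 / 68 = 3.37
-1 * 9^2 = -81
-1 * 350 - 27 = -377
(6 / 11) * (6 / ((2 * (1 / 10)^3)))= 18000 / 11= 1636.36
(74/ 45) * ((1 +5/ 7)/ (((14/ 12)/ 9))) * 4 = 21312/ 245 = 86.99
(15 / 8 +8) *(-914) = -36103 / 4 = -9025.75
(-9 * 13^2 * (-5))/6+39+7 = 2627/2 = 1313.50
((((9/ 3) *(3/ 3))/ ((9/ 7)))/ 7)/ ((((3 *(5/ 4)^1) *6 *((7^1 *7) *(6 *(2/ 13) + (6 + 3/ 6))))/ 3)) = 52/ 425565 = 0.00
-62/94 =-31/47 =-0.66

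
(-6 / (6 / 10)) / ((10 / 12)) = -12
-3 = -3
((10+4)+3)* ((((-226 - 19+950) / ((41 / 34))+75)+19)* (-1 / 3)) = -473008 / 123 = -3845.59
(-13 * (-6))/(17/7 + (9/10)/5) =27300/913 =29.90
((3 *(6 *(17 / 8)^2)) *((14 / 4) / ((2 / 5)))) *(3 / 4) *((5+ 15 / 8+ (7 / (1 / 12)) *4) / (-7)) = -107018145 / 4096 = -26127.48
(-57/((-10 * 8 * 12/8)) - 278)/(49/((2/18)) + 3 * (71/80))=-22202/35493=-0.63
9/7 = 1.29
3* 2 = 6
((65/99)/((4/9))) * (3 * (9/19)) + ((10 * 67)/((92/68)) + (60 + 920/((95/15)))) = 13509205/19228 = 702.58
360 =360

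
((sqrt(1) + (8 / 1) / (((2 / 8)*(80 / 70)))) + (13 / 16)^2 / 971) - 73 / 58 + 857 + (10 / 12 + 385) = 27477605743 / 21626112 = 1270.58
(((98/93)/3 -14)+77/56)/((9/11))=-301345/20088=-15.00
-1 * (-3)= 3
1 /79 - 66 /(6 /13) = -11296 /79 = -142.99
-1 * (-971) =971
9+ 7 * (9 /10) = 153 /10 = 15.30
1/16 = 0.06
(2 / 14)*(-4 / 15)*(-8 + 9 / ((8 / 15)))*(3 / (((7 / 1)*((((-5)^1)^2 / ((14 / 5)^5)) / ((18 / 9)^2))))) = -3.99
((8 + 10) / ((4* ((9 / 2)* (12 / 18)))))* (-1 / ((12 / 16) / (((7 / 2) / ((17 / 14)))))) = -98 / 17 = -5.76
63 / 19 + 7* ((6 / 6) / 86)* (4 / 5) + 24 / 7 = 6.81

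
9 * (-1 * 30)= -270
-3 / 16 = -0.19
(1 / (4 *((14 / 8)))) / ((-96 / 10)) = -5 / 336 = -0.01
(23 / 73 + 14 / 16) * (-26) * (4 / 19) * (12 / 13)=-8340 / 1387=-6.01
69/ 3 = 23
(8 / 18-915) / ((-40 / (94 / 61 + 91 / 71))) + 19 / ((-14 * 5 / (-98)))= 91.14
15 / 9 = 5 / 3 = 1.67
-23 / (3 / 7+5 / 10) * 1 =-322 / 13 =-24.77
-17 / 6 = -2.83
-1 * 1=-1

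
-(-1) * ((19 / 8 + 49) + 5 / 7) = 2917 / 56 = 52.09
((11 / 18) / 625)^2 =121 / 126562500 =0.00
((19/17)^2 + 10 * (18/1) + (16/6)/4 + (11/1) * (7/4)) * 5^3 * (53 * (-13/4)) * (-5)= 300422516875/13872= 21656755.83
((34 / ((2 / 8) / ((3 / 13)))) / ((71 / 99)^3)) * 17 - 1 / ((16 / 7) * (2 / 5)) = 1445.33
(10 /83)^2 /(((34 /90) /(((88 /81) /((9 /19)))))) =836000 /9486153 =0.09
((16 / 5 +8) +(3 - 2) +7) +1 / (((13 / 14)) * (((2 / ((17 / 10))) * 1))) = 523 / 26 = 20.12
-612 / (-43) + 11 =1085 / 43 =25.23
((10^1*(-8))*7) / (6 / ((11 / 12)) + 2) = -3080 / 47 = -65.53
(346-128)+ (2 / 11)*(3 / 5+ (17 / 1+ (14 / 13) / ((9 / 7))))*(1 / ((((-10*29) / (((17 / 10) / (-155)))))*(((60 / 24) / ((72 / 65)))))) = 5692666123146 / 26113140625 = 218.00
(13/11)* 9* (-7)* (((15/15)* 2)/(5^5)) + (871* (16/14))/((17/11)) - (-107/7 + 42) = 2525301953/4090625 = 617.34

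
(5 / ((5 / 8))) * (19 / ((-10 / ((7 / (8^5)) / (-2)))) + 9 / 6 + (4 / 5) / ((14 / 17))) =11338659 / 573440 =19.77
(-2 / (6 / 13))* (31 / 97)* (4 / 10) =-806 / 1455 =-0.55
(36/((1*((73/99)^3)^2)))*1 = 33893285378436/151334226289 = 223.96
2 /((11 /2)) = 4 /11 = 0.36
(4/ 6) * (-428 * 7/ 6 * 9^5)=-19656756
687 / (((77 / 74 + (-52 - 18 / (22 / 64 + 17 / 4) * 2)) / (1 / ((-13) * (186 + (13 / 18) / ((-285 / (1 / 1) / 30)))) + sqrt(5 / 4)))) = 141990534 / 29371804085 - 415177 * sqrt(5) / 71065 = -13.06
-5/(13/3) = -15/13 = -1.15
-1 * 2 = -2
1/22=0.05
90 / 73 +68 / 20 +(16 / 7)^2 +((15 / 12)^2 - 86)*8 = -23810037 / 35770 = -665.64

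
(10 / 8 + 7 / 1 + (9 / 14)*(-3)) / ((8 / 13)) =2301 / 224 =10.27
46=46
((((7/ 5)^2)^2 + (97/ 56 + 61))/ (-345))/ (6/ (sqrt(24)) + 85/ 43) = -1703289211/ 10750372500 + 4308319769 * sqrt(6)/ 107503725000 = -0.06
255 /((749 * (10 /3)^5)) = 12393 /14980000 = 0.00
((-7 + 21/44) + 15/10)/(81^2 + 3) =-221/288816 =-0.00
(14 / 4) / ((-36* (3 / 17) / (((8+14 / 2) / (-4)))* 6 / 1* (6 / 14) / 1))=4165 / 5184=0.80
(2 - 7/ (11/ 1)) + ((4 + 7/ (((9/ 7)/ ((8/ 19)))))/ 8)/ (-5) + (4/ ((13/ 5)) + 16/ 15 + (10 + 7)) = 1017805/ 48906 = 20.81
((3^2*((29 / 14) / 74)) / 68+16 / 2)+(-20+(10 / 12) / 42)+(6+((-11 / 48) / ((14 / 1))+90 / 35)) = -4338547 / 1268064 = -3.42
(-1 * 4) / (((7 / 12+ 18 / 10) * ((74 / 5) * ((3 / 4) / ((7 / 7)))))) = -800 / 5291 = -0.15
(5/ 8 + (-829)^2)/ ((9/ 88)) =60477263/ 9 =6719695.89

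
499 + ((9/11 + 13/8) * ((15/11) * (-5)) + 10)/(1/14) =196401/484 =405.79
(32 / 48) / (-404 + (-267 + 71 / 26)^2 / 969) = -436696 / 217427135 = -0.00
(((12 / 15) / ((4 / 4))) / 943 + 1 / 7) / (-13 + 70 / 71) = -0.01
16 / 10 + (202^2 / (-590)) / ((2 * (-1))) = 10673 / 295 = 36.18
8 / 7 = 1.14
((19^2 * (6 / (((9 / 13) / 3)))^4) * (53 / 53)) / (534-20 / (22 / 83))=34897148 / 97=359764.41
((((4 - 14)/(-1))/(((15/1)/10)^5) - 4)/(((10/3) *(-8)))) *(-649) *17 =-1798379/1620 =-1110.11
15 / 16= 0.94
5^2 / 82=0.30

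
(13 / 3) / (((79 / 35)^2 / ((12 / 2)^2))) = 191100 / 6241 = 30.62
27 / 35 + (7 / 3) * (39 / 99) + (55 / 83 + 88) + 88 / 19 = 519026191 / 5464305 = 94.98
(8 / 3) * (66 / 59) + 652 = 38644 / 59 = 654.98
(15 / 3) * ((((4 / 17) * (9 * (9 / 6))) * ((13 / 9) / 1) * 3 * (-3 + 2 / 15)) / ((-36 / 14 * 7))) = 559 / 51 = 10.96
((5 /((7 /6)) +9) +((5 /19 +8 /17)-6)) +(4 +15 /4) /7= 82541 /9044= 9.13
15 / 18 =5 / 6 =0.83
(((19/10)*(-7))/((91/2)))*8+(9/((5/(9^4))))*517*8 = 634989296/13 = 48845330.46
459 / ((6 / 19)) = 1453.50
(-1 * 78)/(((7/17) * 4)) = -663/14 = -47.36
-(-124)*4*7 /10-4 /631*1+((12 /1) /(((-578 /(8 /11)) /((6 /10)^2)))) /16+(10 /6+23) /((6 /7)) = 375.97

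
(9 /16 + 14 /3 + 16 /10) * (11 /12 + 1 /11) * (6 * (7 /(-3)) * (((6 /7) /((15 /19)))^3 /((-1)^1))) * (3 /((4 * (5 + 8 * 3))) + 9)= 6776822321 /6090000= 1112.78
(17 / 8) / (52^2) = 17 / 21632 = 0.00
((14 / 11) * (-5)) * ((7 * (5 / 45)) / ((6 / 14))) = -3430 / 297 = -11.55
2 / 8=1 / 4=0.25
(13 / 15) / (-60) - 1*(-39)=35087 / 900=38.99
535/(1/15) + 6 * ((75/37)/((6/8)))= 297525/37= 8041.22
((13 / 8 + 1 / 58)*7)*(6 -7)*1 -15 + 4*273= 247197 / 232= 1065.50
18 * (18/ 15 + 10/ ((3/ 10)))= 3108/ 5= 621.60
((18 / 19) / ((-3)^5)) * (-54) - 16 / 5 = -284 / 95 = -2.99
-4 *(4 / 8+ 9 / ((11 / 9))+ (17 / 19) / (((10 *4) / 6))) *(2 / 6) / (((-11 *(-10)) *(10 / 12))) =-33431 / 287375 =-0.12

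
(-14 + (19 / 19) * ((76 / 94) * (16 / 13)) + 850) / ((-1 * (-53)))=511404 / 32383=15.79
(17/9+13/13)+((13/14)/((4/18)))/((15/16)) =2314/315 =7.35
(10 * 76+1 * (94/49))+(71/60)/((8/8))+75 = 2464019/2940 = 838.10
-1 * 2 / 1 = -2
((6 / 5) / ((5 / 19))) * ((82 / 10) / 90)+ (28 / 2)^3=5145779 / 1875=2744.42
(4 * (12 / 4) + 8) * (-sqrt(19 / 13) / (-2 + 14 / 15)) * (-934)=-35025 * sqrt(247) / 26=-21171.58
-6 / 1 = -6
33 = 33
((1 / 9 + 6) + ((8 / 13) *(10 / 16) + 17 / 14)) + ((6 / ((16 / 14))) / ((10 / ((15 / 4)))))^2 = 9716659 / 838656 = 11.59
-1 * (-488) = 488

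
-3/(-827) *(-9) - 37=-30626/827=-37.03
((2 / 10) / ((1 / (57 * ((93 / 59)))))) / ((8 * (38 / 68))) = 4743 / 1180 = 4.02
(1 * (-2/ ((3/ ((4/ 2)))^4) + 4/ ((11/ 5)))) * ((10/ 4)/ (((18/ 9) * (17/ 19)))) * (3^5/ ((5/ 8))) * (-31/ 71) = -4481112/ 13277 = -337.51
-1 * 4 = -4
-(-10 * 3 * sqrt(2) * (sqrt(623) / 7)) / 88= 15 * sqrt(1246) / 308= 1.72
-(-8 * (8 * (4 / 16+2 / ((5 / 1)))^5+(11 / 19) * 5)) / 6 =29054567 / 5700000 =5.10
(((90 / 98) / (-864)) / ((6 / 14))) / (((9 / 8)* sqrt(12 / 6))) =-5* sqrt(2) / 4536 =-0.00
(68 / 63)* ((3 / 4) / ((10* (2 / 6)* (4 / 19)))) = 323 / 280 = 1.15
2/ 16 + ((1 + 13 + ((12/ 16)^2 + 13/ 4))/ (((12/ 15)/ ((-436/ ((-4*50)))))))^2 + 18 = 38898329/ 16384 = 2374.17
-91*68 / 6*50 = -51566.67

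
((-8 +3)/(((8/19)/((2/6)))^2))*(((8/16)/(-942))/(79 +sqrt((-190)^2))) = 1805/291914496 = 0.00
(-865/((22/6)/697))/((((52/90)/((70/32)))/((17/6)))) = -1763852.86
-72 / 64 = -9 / 8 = -1.12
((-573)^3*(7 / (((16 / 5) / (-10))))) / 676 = 32923190475 / 5408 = 6087868.06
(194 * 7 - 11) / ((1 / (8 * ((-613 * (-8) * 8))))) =422764032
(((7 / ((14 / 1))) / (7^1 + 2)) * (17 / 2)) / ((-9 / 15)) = -85 / 108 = -0.79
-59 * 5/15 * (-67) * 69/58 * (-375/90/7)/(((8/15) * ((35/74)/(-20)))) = 73979.66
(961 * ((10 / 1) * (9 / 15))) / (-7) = -5766 / 7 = -823.71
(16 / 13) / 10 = 8 / 65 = 0.12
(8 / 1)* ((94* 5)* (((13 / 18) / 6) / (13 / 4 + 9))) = 48880 / 1323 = 36.95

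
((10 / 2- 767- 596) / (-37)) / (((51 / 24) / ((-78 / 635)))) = -847392 / 399415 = -2.12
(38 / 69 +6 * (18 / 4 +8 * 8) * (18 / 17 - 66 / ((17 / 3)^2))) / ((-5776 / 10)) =20391025 / 28794804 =0.71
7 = 7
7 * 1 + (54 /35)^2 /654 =7.00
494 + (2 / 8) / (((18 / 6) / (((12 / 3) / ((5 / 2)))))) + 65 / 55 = 81727 / 165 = 495.32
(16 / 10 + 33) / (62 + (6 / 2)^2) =173 / 355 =0.49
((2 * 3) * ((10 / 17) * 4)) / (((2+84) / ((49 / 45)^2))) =19208 / 98685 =0.19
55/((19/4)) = 220/19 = 11.58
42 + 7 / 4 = 175 / 4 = 43.75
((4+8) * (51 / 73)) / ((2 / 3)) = 918 / 73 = 12.58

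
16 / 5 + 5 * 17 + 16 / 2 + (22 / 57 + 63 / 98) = 387943 / 3990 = 97.23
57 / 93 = 19 / 31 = 0.61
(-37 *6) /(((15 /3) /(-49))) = 10878 /5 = 2175.60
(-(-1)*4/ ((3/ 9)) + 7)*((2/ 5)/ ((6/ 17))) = 323/ 15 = 21.53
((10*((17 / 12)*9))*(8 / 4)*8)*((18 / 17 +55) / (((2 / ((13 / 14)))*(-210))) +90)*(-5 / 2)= -44920055 / 98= -458367.91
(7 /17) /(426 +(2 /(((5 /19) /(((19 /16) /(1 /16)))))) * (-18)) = -35 /184722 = -0.00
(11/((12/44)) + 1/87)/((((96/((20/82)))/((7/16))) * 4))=6825/608768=0.01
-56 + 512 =456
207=207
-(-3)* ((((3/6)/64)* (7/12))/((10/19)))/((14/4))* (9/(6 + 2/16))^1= 171/15680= 0.01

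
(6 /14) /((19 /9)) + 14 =1889 /133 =14.20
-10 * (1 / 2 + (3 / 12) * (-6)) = 10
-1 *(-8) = 8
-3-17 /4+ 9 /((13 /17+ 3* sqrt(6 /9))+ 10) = -269633 /42340-867* sqrt(6) /10585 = -6.57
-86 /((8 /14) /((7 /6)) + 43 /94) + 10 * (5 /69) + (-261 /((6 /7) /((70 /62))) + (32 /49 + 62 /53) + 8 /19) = -397506866672371 /920982851502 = -431.61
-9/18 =-1/2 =-0.50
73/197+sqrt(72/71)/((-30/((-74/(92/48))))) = 73/197+888*sqrt(142)/8165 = 1.67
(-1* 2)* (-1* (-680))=-1360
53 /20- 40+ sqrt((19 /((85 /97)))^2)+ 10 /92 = -15.56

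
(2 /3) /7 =0.10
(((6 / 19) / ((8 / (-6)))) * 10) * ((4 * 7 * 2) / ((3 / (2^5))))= -26880 / 19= -1414.74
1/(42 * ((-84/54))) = -0.02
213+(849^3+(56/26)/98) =55688383844/91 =611960262.02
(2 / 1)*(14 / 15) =28 / 15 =1.87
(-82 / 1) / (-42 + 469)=-82 / 427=-0.19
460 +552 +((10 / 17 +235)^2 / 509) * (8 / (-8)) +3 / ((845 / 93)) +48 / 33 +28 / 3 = 3749463506222 / 4101911385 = 914.08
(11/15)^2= 121/225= 0.54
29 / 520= 0.06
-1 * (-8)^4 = -4096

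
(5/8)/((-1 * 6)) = -5/48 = -0.10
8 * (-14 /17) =-112 /17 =-6.59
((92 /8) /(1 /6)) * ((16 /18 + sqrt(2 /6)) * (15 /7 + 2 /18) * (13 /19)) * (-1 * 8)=-2717312 /3591 - 339664 * sqrt(3) /1197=-1248.19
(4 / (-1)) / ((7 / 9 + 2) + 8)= -36 / 97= -0.37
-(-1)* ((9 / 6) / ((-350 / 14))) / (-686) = 0.00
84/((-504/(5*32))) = -80/3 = -26.67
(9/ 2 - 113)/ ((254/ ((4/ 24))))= -217/ 3048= -0.07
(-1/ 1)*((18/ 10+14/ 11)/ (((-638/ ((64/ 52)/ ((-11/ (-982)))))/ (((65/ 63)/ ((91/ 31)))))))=3165968/ 17022159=0.19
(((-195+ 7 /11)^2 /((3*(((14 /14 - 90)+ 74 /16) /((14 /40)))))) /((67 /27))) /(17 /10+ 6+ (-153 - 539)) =127989232 /4160715075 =0.03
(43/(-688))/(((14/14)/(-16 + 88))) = -9/2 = -4.50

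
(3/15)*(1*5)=1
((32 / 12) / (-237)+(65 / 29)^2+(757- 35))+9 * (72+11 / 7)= 5814527968 / 4185657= 1389.16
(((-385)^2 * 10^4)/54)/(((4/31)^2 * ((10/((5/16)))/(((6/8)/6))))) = 6440078.17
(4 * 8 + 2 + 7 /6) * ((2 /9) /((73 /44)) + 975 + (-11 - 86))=60866537 /1971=30881.04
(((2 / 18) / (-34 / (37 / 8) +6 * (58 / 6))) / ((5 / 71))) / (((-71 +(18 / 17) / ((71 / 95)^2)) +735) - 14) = 225126019 / 4711137615000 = 0.00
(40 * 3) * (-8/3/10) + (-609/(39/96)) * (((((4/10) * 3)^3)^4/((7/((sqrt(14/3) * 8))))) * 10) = -32320864124928 * sqrt(42)/634765625 - 32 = -330017.01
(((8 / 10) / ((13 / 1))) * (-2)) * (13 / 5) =-8 / 25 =-0.32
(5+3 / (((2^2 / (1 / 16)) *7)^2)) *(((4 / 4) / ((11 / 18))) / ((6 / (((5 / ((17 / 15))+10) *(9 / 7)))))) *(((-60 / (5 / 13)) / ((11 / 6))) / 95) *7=-166848903 / 1053184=-158.42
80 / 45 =16 / 9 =1.78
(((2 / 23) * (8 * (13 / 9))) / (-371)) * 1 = -208 / 76797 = -0.00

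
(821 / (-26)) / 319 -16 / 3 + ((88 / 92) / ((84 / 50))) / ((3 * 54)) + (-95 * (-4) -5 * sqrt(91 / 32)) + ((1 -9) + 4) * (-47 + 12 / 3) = 88677394501 / 162243081 -5 * sqrt(182) / 8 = 538.14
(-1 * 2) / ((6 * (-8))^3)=1 / 55296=0.00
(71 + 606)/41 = 677/41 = 16.51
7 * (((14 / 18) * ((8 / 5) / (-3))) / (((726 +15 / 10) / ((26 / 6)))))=-10192 / 589275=-0.02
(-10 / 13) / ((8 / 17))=-1.63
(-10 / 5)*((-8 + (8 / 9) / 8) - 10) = 322 / 9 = 35.78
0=0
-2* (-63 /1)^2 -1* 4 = -7942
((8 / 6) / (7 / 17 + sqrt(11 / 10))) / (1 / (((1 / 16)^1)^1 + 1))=-10115 / 16134 + 4913*sqrt(110) / 32268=0.97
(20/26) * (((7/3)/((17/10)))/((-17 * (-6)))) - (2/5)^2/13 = -1654/845325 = -0.00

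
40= 40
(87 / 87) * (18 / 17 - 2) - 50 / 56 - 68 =-33241 / 476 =-69.83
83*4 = 332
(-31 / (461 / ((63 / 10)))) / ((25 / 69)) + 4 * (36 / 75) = 86523 / 115250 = 0.75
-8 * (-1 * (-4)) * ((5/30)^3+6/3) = -1732/27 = -64.15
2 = 2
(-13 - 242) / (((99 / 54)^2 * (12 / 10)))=-7650 / 121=-63.22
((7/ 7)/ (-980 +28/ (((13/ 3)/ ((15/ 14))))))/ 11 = -13/ 139150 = -0.00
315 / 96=105 / 32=3.28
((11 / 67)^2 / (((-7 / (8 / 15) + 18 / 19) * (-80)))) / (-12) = -2299 / 997096680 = -0.00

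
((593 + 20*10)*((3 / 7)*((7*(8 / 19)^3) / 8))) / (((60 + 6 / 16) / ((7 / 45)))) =406016 / 7099065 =0.06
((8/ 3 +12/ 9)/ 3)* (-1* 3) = -4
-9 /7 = -1.29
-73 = -73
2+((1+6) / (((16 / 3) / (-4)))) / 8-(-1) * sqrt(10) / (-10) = 1.03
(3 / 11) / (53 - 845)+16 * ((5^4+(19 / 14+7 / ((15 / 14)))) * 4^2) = 16467708893 / 101640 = 162019.96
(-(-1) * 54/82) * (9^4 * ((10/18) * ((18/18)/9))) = 10935/41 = 266.71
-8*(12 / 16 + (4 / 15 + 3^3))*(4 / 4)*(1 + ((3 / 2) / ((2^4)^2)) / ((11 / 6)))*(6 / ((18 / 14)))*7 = -46538485 / 6336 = -7345.09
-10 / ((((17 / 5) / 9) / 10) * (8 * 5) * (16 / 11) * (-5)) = 0.91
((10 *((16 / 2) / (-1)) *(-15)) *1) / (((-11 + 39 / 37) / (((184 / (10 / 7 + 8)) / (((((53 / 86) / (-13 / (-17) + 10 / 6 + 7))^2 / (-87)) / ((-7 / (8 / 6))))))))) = -2249173023215300 / 8929811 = -251872410.65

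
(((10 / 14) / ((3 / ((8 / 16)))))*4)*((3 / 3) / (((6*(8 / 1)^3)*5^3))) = 1 / 806400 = 0.00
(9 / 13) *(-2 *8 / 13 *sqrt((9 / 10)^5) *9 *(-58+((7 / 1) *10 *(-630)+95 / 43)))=74744184834 *sqrt(10) / 908375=260202.96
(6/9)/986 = 0.00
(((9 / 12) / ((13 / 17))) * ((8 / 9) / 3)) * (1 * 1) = 34 / 117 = 0.29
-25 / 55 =-5 / 11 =-0.45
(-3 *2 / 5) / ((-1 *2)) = 0.60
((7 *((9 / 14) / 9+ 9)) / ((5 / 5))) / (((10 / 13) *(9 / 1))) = 1651 / 180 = 9.17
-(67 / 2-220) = 373 / 2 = 186.50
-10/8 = -1.25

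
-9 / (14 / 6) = -27 / 7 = -3.86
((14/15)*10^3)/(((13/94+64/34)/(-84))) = -125283200/3229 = -38799.38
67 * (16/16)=67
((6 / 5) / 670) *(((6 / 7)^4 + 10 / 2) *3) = 119709 / 4021675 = 0.03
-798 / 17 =-46.94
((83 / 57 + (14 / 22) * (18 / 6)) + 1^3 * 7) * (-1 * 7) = -45493 / 627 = -72.56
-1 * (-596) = 596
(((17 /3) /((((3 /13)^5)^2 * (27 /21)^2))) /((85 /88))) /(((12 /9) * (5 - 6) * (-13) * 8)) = 5715825162047 /95659380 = 59751.85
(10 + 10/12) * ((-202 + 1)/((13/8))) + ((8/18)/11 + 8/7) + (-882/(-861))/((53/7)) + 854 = -729876452/1505889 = -484.68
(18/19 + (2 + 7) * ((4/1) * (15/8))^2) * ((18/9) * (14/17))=269829/323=835.38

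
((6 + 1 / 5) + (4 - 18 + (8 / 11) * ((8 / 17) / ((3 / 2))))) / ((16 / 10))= -21239 / 4488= -4.73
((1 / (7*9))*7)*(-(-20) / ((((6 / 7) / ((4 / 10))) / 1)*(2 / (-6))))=-28 / 9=-3.11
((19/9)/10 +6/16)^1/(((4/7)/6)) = 1477/240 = 6.15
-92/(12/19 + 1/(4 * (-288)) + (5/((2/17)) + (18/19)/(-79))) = -2.13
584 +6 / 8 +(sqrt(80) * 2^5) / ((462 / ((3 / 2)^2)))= 48 * sqrt(5) / 77 +2339 / 4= 586.14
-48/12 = -4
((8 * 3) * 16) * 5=1920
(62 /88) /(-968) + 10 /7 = 425703 /298144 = 1.43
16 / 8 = 2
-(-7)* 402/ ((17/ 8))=22512/ 17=1324.24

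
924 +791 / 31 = 29435 / 31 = 949.52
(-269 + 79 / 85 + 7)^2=492440481 / 7225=68157.85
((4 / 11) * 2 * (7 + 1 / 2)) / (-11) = -60 / 121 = -0.50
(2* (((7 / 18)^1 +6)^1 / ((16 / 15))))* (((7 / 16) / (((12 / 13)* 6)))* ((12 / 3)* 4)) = 52325 / 3456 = 15.14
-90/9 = -10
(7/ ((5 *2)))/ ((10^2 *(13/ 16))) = 14/ 1625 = 0.01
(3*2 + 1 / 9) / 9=55 / 81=0.68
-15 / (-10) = 3 / 2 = 1.50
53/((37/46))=2438/37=65.89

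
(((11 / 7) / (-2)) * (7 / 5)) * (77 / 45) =-847 / 450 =-1.88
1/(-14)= -1/14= -0.07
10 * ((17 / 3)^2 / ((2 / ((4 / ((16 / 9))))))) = 1445 / 4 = 361.25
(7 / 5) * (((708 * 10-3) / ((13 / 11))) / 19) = 544929 / 1235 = 441.24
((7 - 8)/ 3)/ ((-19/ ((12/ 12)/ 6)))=1/ 342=0.00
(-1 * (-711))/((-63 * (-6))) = 79/42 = 1.88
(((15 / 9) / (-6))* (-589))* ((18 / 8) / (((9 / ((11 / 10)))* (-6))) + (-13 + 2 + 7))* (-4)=571919 / 216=2647.77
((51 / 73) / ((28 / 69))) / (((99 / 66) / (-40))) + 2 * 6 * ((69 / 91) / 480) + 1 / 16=-24355111 / 531440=-45.83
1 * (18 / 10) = 9 / 5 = 1.80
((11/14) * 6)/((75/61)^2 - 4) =-122793/64813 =-1.89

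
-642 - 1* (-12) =-630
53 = 53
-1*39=-39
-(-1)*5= 5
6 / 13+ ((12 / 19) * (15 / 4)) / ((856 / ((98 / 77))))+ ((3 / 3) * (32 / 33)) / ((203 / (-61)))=122993831 / 708191484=0.17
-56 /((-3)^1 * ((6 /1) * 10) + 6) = 28 /87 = 0.32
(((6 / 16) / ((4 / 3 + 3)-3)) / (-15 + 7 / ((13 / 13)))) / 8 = -9 / 2048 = -0.00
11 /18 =0.61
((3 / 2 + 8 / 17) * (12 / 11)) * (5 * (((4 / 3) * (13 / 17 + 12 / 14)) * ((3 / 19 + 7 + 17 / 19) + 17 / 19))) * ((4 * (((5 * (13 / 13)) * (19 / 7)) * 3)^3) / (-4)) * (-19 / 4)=29934133537500 / 448987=66670379.18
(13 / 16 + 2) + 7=157 / 16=9.81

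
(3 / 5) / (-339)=-0.00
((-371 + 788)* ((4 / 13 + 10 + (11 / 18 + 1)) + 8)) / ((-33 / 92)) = -29802434 / 1287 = -23156.51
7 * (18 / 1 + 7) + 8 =183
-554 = -554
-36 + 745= 709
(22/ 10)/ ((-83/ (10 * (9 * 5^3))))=-24750/ 83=-298.19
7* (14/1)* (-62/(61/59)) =-358484/61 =-5876.79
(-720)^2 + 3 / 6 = 1036801 / 2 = 518400.50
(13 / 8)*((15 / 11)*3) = 585 / 88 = 6.65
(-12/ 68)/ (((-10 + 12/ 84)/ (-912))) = -6384/ 391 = -16.33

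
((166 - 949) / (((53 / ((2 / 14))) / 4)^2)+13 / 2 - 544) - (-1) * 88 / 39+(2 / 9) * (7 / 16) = -68955690185 / 128831976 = -535.24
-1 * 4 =-4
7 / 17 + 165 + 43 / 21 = 59783 / 357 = 167.46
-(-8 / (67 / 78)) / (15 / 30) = 1248 / 67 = 18.63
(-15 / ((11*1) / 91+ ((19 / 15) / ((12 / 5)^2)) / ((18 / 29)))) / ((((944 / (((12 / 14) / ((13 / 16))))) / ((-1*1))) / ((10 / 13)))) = 6998400 / 257896847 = 0.03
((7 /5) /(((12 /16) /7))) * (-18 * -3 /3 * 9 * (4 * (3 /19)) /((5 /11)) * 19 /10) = 5588.35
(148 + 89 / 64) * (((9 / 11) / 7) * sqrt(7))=86049 * sqrt(7) / 4928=46.20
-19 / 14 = -1.36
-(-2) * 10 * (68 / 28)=340 / 7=48.57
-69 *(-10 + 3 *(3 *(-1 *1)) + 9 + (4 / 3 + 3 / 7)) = 3979 / 7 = 568.43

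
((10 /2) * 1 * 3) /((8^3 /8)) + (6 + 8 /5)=2507 /320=7.83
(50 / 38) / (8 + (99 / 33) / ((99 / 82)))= 825 / 6574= 0.13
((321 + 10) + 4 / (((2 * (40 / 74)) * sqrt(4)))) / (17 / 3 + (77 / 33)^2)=59913 / 2000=29.96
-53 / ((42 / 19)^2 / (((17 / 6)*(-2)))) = 325261 / 5292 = 61.46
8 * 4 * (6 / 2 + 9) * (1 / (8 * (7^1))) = 6.86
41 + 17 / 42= 1739 / 42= 41.40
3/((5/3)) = 1.80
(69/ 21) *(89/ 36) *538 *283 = 1236761.66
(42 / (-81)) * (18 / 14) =-0.67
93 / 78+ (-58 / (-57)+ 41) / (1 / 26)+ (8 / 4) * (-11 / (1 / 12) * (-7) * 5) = 15314467 / 1482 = 10333.65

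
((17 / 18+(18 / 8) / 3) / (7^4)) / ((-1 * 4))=-61 / 345744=-0.00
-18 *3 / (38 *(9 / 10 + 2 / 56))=-3780 / 2489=-1.52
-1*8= -8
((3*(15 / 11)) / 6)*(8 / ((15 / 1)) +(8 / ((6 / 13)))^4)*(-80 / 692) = -365582960 / 51381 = -7115.14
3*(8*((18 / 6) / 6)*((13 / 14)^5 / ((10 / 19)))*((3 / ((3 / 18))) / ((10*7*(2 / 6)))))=571419927 / 47059600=12.14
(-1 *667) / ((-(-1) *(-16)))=667 / 16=41.69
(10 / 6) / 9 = 5 / 27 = 0.19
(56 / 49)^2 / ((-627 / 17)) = -1088 / 30723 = -0.04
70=70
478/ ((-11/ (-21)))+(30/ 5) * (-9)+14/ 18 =85073/ 99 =859.32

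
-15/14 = -1.07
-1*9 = -9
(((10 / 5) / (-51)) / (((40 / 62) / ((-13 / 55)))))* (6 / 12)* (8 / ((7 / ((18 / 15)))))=1612 / 163625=0.01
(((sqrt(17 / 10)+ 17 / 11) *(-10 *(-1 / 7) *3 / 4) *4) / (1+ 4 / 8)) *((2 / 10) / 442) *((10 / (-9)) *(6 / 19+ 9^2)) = -10300 / 57057 - 1030 *sqrt(170) / 88179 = -0.33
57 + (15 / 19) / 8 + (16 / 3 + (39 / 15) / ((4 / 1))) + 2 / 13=1874311 / 29640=63.24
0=0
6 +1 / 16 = 97 / 16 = 6.06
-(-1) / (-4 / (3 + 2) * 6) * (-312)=65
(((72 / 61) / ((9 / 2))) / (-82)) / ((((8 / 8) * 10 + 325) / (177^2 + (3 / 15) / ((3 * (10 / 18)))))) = -0.30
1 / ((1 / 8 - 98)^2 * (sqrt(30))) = 32 * sqrt(30) / 9196335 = 0.00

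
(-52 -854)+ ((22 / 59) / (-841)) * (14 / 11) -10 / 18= -404841673 / 446571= -906.56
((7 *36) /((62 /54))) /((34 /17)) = 3402 /31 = 109.74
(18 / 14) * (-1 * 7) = -9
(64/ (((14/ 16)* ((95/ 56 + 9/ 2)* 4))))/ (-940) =-256/ 81545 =-0.00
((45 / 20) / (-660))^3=-27 / 681472000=-0.00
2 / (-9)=-2 / 9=-0.22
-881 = -881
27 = 27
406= 406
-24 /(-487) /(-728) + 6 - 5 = 44314 /44317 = 1.00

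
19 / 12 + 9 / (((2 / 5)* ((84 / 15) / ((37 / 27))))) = 397 / 56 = 7.09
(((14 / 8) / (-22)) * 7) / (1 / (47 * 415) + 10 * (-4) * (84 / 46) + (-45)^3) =21982135 / 3600327302176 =0.00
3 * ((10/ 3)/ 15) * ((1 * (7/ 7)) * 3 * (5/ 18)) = 5/ 9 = 0.56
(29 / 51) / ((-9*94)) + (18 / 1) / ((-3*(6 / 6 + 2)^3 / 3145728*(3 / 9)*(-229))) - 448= 8709.87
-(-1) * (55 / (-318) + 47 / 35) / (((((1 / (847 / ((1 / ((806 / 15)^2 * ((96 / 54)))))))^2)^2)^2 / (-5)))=-33566349791447714625111134492737217542933074967011341120560008781268507857050927104 / 44957002262488207855224609375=-746632295353358782486769100000000000000000000000000000.00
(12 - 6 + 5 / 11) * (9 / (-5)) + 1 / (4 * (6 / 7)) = -14951 / 1320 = -11.33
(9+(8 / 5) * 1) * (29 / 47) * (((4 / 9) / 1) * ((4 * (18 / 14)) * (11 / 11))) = 24592 / 1645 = 14.95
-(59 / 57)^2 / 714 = -3481 / 2319786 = -0.00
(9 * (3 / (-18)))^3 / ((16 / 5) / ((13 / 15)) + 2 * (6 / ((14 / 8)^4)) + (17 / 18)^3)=-614365479 / 1058382557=-0.58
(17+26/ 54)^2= 222784/ 729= 305.60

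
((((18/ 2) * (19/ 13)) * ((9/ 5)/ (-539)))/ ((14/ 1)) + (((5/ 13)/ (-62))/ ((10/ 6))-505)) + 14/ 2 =-3786144462/ 7602595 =-498.01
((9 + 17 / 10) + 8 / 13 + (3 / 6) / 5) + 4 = 1002 / 65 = 15.42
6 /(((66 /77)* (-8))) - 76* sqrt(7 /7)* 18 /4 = -2743 /8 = -342.88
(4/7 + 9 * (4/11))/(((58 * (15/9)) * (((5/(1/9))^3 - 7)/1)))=222/508666235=0.00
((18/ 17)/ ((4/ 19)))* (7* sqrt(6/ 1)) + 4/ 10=2/ 5 + 1197* sqrt(6)/ 34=86.64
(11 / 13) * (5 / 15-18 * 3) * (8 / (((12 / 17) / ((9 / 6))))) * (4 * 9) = -361284 / 13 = -27791.08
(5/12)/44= 5/528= 0.01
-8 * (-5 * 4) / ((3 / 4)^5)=163840 / 243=674.24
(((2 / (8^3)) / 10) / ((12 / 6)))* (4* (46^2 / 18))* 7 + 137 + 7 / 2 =812983 / 5760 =141.14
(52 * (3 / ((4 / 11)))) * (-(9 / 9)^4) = -429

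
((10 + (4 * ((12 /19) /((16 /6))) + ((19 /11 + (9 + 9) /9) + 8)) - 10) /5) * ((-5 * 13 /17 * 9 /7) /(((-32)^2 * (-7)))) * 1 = 309933 /178275328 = 0.00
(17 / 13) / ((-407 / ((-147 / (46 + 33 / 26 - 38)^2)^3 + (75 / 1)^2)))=-18719181338009839209 / 1036668773623528331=-18.06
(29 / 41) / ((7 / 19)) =551 / 287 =1.92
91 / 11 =8.27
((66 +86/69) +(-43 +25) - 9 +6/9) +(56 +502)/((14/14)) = 13775/23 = 598.91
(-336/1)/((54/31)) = -1736/9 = -192.89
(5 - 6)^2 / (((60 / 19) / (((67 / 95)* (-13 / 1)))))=-871 / 300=-2.90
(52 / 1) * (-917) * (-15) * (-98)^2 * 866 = 5948863196640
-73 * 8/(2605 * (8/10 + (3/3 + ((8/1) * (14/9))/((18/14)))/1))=-47304/2422129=-0.02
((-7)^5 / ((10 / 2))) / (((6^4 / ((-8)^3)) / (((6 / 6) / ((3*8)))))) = 67228 / 1215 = 55.33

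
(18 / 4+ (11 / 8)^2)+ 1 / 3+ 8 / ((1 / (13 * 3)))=61195 / 192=318.72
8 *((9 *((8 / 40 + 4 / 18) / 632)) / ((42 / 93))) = 589 / 5530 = 0.11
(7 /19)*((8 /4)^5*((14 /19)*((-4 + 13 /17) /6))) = -86240 /18411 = -4.68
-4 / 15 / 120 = -1 / 450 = -0.00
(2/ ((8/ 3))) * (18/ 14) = 27/ 28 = 0.96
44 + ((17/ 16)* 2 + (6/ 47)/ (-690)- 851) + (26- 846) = -70259603/ 43240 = -1624.88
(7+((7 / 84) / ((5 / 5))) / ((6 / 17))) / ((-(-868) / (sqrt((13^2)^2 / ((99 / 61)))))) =88049 * sqrt(671) / 2062368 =1.11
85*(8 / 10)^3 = 43.52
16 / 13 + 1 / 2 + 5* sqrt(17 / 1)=45 / 26 + 5* sqrt(17)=22.35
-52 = -52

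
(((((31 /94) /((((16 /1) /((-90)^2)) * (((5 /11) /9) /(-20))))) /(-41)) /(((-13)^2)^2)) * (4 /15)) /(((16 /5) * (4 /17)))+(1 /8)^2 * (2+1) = 235544691 /3522371008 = 0.07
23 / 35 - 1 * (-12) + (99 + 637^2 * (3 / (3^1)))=14205823 / 35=405880.66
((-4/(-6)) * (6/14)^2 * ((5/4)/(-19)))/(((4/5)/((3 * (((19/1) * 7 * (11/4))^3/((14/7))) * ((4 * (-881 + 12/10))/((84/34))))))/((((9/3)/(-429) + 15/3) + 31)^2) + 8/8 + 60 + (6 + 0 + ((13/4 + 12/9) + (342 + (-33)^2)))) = -0.00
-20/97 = -0.21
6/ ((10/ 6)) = 18/ 5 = 3.60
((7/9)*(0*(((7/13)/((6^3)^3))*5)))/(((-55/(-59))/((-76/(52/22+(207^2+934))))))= 0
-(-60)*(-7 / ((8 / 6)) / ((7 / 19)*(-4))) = 855 / 4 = 213.75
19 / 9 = 2.11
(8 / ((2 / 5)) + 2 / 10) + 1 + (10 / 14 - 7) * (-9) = 77.77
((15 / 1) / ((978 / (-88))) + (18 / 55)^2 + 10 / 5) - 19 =-8994963 / 493075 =-18.24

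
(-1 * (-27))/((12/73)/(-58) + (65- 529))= -57159/982294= -0.06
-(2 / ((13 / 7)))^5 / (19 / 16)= -8605184 / 7054567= -1.22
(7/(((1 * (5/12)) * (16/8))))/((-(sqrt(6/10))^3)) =-14 * sqrt(15)/3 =-18.07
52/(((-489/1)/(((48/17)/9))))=-832/24939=-0.03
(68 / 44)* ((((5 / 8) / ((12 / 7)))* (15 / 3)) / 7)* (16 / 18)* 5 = 2125 / 1188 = 1.79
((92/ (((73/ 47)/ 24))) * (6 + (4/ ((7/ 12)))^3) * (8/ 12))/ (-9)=-34584.17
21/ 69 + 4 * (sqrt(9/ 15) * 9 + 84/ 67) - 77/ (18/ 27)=-339577/ 3082 + 36 * sqrt(15)/ 5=-82.30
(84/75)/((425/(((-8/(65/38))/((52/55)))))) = -23408/1795625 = -0.01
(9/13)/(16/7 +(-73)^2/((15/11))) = 945/5337449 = 0.00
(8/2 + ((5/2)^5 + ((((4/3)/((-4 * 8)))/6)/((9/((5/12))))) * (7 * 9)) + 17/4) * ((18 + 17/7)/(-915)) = -26164853/11067840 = -2.36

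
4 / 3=1.33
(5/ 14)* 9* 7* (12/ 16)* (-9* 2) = -1215/ 4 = -303.75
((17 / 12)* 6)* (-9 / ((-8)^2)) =-1.20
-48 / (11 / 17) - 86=-1762 / 11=-160.18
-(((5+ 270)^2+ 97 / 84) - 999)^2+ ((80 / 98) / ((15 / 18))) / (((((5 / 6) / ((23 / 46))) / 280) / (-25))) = -39296390510161 / 7056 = -5569216342.14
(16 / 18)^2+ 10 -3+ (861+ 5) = 70777 / 81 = 873.79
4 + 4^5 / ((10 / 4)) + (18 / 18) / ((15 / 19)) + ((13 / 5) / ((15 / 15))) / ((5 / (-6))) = 30881 / 75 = 411.75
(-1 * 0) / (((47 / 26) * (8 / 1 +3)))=0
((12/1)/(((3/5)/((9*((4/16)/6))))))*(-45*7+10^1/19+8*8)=-1878.55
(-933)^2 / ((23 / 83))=72250587 / 23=3141329.87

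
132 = 132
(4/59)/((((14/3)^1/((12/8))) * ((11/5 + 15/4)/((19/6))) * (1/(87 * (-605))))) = -30001950/49147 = -610.45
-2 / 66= -1 / 33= -0.03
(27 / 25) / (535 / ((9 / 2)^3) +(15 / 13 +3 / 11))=2814669 / 19018900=0.15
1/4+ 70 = 281/4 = 70.25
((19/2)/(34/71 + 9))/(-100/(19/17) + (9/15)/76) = -256310/22879981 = -0.01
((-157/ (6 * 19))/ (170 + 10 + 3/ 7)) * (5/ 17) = -0.00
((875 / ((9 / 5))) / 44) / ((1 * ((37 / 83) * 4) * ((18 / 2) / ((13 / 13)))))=363125 / 527472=0.69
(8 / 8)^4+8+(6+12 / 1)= 27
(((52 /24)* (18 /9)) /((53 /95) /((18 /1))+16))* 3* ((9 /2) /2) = 100035 /54826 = 1.82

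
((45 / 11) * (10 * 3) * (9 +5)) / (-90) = -210 / 11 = -19.09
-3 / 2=-1.50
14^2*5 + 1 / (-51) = 49979 / 51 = 979.98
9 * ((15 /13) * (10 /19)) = 1350 /247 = 5.47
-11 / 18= -0.61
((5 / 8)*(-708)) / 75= -59 / 10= -5.90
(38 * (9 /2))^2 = 29241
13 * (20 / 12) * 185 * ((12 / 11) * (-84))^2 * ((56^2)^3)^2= 3873835891476830111216644915200 / 121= 32015172656833306704269790000.00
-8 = -8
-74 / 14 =-37 / 7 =-5.29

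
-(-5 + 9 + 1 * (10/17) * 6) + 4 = -60/17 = -3.53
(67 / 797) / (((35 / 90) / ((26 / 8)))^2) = 917163 / 156212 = 5.87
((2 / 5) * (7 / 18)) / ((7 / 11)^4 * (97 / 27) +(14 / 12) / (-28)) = 2459688 / 8657035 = 0.28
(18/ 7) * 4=72/ 7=10.29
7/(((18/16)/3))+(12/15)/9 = 844/45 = 18.76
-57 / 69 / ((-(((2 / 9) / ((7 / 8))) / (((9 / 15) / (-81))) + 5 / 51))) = -6783 / 280715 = -0.02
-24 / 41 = -0.59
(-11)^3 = -1331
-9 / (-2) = 9 / 2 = 4.50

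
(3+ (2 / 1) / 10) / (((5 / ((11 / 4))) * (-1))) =-44 / 25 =-1.76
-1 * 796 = -796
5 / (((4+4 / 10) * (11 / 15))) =375 / 242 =1.55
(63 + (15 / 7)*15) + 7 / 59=39343 / 413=95.26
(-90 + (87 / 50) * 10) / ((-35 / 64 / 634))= 14729088 / 175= 84166.22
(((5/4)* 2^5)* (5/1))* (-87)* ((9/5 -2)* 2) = 6960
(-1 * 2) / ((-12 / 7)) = 7 / 6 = 1.17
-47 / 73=-0.64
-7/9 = -0.78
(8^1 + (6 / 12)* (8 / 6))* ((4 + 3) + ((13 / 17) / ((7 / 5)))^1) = 23348 / 357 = 65.40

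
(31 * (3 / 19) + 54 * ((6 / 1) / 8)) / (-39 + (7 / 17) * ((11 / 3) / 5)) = -439875 / 374984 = -1.17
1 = 1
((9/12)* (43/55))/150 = 43/11000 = 0.00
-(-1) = 1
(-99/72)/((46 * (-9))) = 11/3312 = 0.00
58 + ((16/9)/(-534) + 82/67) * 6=3505706/53667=65.32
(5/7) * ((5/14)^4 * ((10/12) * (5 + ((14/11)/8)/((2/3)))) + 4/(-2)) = -195633355/141985536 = -1.38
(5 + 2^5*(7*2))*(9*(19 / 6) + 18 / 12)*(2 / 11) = 27180 / 11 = 2470.91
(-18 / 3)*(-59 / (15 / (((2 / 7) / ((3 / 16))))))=3776 / 105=35.96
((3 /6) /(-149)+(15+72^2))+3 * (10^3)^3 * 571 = 510474001549301 /298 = 1713000005199.00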